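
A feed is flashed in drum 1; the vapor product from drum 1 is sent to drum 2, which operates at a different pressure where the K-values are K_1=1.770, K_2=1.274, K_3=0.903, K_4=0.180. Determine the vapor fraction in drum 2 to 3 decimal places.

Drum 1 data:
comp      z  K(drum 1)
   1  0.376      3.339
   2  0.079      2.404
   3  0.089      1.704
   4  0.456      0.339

Drum 1:
Rachford–Rice: g(ψ₁) = Σ zᵢ(Kᵢ−1)/(1+ψ₁(Kᵢ−1)) = 0.
Check two-phase: ΣzᵢKᵢ = 1.752 > 1 and Σzᵢ/Kᵢ = 1.543 > 1, so g(0) = 0.752 > 0 and g(1) = -0.543 < 0.
Newton iteration, ψ₁⁰ = 0.58:
  ψ₁ = 0.580: g = -0.0100, g' = -0.964 → ψ₁ = 0.570
Converged at ψ₁ = 0.570.
Drum-1 compositions:
  1: x = 0.161, y = 0.538
  2: x = 0.044, y = 0.106
  3: x = 0.064, y = 0.108
  4: x = 0.731, y = 0.248
Drum-2 feed = drum-1 vapor: z₂ = (0.5383, 0.1055, 0.1082, 0.2479).
Drum 2:
Let ψ₂ = V/F and solve Σ zᵢ(Kᵢ−1)/(1+ψ₂(Kᵢ−1)) = 0.
Check two-phase: ΣzᵢKᵢ = 1.230 > 1 and Σzᵢ/Kᵢ = 1.884 > 1, so g(0) = 0.230 > 0 and g(1) = -0.884 < 0.
Iterate (Newton) starting at ψ₂ = 0.41:
  ψ₂ = 0.410: g = 0.0238, g' = -0.570 → ψ₂ = 0.452
  ψ₂ = 0.452: g = -0.0007, g' = -0.604 → ψ₂ = 0.451
Converged at ψ₂ = 0.451.
  1: x = 0.400, y = 0.707
  2: x = 0.094, y = 0.120
  3: x = 0.113, y = 0.102
  4: x = 0.393, y = 0.071

V/F (drum 2) = 0.451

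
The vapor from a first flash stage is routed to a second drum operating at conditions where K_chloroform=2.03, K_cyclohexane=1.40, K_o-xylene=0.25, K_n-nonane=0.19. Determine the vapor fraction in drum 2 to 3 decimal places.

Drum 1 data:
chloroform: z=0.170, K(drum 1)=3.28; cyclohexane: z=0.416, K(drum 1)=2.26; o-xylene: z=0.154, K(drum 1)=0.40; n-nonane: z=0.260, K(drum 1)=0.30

V/F (drum 2) = 0.563

Drum 1:
Let ψ₁ = V/F and solve Σ zᵢ(Kᵢ−1)/(1+ψ₁(Kᵢ−1)) = 0.
Check two-phase: ΣzᵢKᵢ = 1.637 > 1 and Σzᵢ/Kᵢ = 1.488 > 1, so g(0) = 0.637 > 0 and g(1) = -0.488 < 0.
Newton iteration, ψ₁⁰ = 0.5:
  ψ₁ = 0.500: g = 0.0907, g' = -0.856 → ψ₁ = 0.606
  ψ₁ = 0.606: g = -0.0012, g' = -0.889 → ψ₁ = 0.605
Converged at ψ₁ = 0.605.
Drum-1 compositions:
  chloroform: x = 0.071, y = 0.234
  cyclohexane: x = 0.236, y = 0.534
  o-xylene: x = 0.242, y = 0.097
  n-nonane: x = 0.451, y = 0.135
Drum-2 feed = drum-1 vapor: z₂ = (0.2345, 0.5337, 0.0967, 0.1352).
Drum 2:
Rachford–Rice: g(ψ₂) = Σ zᵢ(Kᵢ−1)/(1+ψ₂(Kᵢ−1)) = 0.
g(0) = ΣzᵢKᵢ − 1 = 0.273 and g(1) = 1 − Σzᵢ/Kᵢ = -0.595, so a root lies in (0, 1).
Newton iteration, ψ₂⁰ = 0.31:
  ψ₂ = 0.310: g = 0.1322, g' = -0.461 → ψ₂ = 0.597
  ψ₂ = 0.597: g = -0.0214, g' = -0.662 → ψ₂ = 0.565
  ψ₂ = 0.565: g = -0.0007, g' = -0.621 → ψ₂ = 0.563
Converged at ψ₂ = 0.563.
  chloroform: x = 0.148, y = 0.301
  cyclohexane: x = 0.436, y = 0.610
  o-xylene: x = 0.167, y = 0.042
  n-nonane: x = 0.249, y = 0.047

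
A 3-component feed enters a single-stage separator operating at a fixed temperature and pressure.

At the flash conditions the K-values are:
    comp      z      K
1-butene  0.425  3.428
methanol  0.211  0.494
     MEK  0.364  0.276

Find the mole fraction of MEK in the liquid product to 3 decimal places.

x_MEK = 0.521

Material balance + equilibrium reduce to Σ zᵢ(Kᵢ−1)/(1+V/F(Kᵢ−1)) = 0.
g(0) = ΣzᵢKᵢ − 1 = 0.662 and g(1) = 1 − Σzᵢ/Kᵢ = -0.870, so a root lies in (0, 1).
Iterate (Newton) starting at V/F = 0.5:
  V/F = 0.500: g = -0.0899, g' = -1.077 → V/F = 0.416
  V/F = 0.416: g = 0.0005, g' = -1.097 → V/F = 0.417
Converged at V/F = 0.417.
Compositions from xᵢ = zᵢ/(1+V/F(Kᵢ−1)), yᵢ = Kᵢxᵢ:
  1-butene: x = 0.211, y = 0.724
  methanol: x = 0.267, y = 0.132
  MEK: x = 0.521, y = 0.144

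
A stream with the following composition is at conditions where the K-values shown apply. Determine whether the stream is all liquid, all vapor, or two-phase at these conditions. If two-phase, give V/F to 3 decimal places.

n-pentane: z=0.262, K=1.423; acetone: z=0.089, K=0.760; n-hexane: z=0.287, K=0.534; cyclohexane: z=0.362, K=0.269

all liquid

ΣzᵢKᵢ = 0.691; Σzᵢ/Kᵢ = 2.184.
Since ΣzᵢKᵢ < 1 the mixture is below its bubble point — single liquid phase.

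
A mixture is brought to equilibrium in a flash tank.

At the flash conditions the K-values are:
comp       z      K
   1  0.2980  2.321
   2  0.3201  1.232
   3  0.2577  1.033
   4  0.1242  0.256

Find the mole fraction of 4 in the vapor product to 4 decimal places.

Newton–Raphson from V/F = 0.3:
  V/F = 0.3000: g = 0.24083, g' = -0.3960 → V/F = 0.9082
  V/F = 0.9082: g = -0.03635, g' = -0.7731 → V/F = 0.8611
  V/F = 0.8611: g = -0.00284, g' = -0.6585 → V/F = 0.8568
Converged at V/F = 0.8568.
Compositions from xᵢ = zᵢ/(1+V/F(Kᵢ−1)), yᵢ = Kᵢxᵢ:
  1: x = 0.1398, y = 0.3244
  2: x = 0.2670, y = 0.3290
  3: x = 0.2506, y = 0.2589
  4: x = 0.3426, y = 0.0877

y_4 = 0.0877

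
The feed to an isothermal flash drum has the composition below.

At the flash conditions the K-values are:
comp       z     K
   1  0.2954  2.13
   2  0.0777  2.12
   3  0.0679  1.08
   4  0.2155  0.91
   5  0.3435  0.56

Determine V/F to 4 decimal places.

V/F = 0.7041

Rachford–Rice: g(V/F) = Σ zᵢ(Kᵢ−1)/(1+V/F(Kᵢ−1)) = 0.
Feasibility: ΣzᵢKᵢ = 1.2557, Σzᵢ/Kᵢ = 1.0884 — both > 1, two phases present.
Newton iteration, V/F⁰ = 0.5:
  V/F = 0.5000: g = 0.06022, g' = -0.3057 → V/F = 0.6970
  V/F = 0.6970: g = 0.00206, g' = -0.2895 → V/F = 0.7041
Converged at V/F = 0.7041.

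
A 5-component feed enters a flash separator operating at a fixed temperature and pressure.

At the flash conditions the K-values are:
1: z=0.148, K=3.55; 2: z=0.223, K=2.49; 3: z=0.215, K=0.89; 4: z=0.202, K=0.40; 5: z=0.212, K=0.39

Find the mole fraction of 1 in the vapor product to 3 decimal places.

y_1 = 0.242

Let β = V/F and solve Σ zᵢ(Kᵢ−1)/(1+β(Kᵢ−1)) = 0.
g(0) = ΣzᵢKᵢ − 1 = 0.436 and g(1) = 1 − Σzᵢ/Kᵢ = -0.421, so a root lies in (0, 1).
Iterate (Newton) starting at β = 0.5:
  β = 0.500: g = -0.0279, g' = -0.663 → β = 0.458
Converged at β = 0.458.
Compositions from xᵢ = zᵢ/(1+β(Kᵢ−1)), yᵢ = Kᵢxᵢ:
  1: x = 0.068, y = 0.242
  2: x = 0.133, y = 0.330
  3: x = 0.226, y = 0.202
  4: x = 0.279, y = 0.111
  5: x = 0.294, y = 0.115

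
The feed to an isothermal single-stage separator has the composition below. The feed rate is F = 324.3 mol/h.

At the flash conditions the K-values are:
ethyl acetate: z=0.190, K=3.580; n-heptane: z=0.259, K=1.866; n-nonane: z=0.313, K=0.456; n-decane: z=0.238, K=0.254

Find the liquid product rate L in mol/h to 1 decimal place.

Rachford–Rice: g(β) = Σ zᵢ(Kᵢ−1)/(1+β(Kᵢ−1)) = 0.
Check two-phase: ΣzᵢKᵢ = 1.367 > 1 and Σzᵢ/Kᵢ = 1.815 > 1, so g(0) = 0.367 > 0 and g(1) = -0.815 < 0.
Newton iteration, β⁰ = 0.5:
  β = 0.500: g = -0.1465, g' = -0.847 → β = 0.327
  β = 0.327: g = -0.0014, g' = -0.859 → β = 0.326
Converged at β = 0.326.
Then V = β·F = 0.3255·324.3 = 105.6 mol/h and L = F − V = 218.7 mol/h.

L = 218.7 mol/h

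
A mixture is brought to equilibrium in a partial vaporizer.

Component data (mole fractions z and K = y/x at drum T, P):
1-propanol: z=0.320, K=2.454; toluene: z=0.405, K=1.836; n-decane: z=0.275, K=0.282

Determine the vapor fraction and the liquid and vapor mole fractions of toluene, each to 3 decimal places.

Rachford–Rice: g(ψ) = Σ zᵢ(Kᵢ−1)/(1+ψ(Kᵢ−1)) = 0.
Feasibility: ΣzᵢKᵢ = 1.606, Σzᵢ/Kᵢ = 1.326 — both > 1, two phases present.
Iterate (Newton) starting at ψ = 0.5:
  ψ = 0.500: g = 0.2002, g' = -0.713 → ψ = 0.781
  ψ = 0.781: g = -0.0267, g' = -0.986 → ψ = 0.754
  ψ = 0.754: g = -0.0007, g' = -0.934 → ψ = 0.753
Converged at ψ = 0.753.
Compositions from xᵢ = zᵢ/(1+ψ(Kᵢ−1)), yᵢ = Kᵢxᵢ:
  1-propanol: x = 0.153, y = 0.375
  toluene: x = 0.249, y = 0.456
  n-decane: x = 0.599, y = 0.169

ψ = 0.753, x_toluene = 0.249, y_toluene = 0.456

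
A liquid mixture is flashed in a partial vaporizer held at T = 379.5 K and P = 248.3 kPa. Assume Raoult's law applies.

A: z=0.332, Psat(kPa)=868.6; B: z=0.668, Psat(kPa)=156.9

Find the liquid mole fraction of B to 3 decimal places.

Raoult's law: Kᵢ = Pᵢˢᵃᵗ/P = Pᵢˢᵃᵗ/248.3.
  K_A = 868.6/248.3 = 3.49819, K_B = 156.9/248.3 = 0.63190
Let ψ = V/F and solve Σ zᵢ(Kᵢ−1)/(1+ψ(Kᵢ−1)) = 0.
Feasibility: ΣzᵢKᵢ = 1.584, Σzᵢ/Kᵢ = 1.152 — both > 1, two phases present.
Newton–Raphson from ψ = 0.5:
  ψ = 0.500: g = 0.0674, g' = -0.546 → ψ = 0.624
  ψ = 0.624: g = 0.0051, g' = -0.469 → ψ = 0.634
  ψ = 0.634: g = 0.0000, g' = -0.464 → ψ = 0.635
Converged at ψ = 0.635.
Compositions from xᵢ = zᵢ/(1+ψ(Kᵢ−1)), yᵢ = Kᵢxᵢ:
  A: x = 0.128, y = 0.449
  B: x = 0.872, y = 0.551

x_B = 0.872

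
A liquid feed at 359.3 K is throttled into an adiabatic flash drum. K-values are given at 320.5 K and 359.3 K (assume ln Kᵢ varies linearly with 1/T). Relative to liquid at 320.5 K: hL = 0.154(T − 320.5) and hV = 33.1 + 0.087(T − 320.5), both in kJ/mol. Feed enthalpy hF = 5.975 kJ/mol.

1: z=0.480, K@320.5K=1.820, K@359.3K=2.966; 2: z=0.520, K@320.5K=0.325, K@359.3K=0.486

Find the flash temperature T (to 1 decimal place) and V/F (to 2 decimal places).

T = 324.4 K, V/F = 0.16

Adiabatic flash: solve Rachford–Rice at each trial T, then check hF = ψ·hV(T) + (1−ψ)·hL(T).
  T = 320.5 K: K = (1.820, 0.325), RR gives ψ = 0.077, H_out = 2.548 kJ/mol
  T = 359.3 K: K = (2.966, 0.486), RR gives ψ = 0.669, H_out = 26.391 kJ/mol
  T = 339.9 K: K = (2.356, 0.402), RR gives ψ = 0.419, H_out = 16.319 kJ/mol
  T = 330.2 K: K = (2.079, 0.363), RR gives ψ = 0.271, H_out = 10.286 kJ/mol
  T = 325.4 K: K = (1.948, 0.344), RR gives ψ = 0.183, H_out = 6.754 kJ/mol
  T = 322.9 K: K = (1.882, 0.334), RR gives ψ = 0.131, H_out = 4.699 kJ/mol
  T = 324.1 K: K = (1.914, 0.339), RR gives ψ = 0.157, H_out = 5.707 kJ/mol
Linear interpolation between T = 324.1 (H_out = 5.707) and T = 325.4 (H_out = 6.754) on hF = 5.975 gives T ≈ 324.4 K, at which ψ = 0.16.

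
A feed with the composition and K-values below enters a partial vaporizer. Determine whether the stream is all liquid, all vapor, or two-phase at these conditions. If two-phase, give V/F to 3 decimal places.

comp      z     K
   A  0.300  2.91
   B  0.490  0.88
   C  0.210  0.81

all vapor

ΣzᵢKᵢ = 1.474; Σzᵢ/Kᵢ = 0.919.
Since Σzᵢ/Kᵢ < 1 the mixture is above its dew point — single vapor phase.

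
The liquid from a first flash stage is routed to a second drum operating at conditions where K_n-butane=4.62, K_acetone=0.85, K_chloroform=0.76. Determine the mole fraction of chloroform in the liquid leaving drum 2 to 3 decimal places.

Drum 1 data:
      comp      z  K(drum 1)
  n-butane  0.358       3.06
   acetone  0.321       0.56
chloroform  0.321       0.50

Drum 1:
Material balance + equilibrium reduce to Σ zᵢ(Kᵢ−1)/(1+ψ₁(Kᵢ−1)) = 0.
Feasibility: ΣzᵢKᵢ = 1.436, Σzᵢ/Kᵢ = 1.332 — both > 1, two phases present.
Iterate (Newton) starting at ψ₁ = 0.5:
  ψ₁ = 0.500: g = -0.0318, g' = -0.613 → ψ₁ = 0.448
  ψ₁ = 0.448: g = 0.0007, g' = -0.640 → ψ₁ = 0.449
Converged at ψ₁ = 0.449.
Drum-1 compositions:
  n-butane: x = 0.186, y = 0.569
  acetone: x = 0.400, y = 0.224
  chloroform: x = 0.414, y = 0.207
Drum-2 feed = drum-1 liquid: z₂ = (0.1859, 0.4001, 0.4140).
Drum 2:
Rachford–Rice: g(ψ₂) = Σ zᵢ(Kᵢ−1)/(1+ψ₂(Kᵢ−1)) = 0.
Check two-phase: ΣzᵢKᵢ = 1.514 > 1 and Σzᵢ/Kᵢ = 1.056 > 1, so g(0) = 0.514 > 0 and g(1) = -0.056 < 0.
Iterate (Newton) starting at ψ₂ = 0.49:
  ψ₂ = 0.490: g = 0.0653, g' = -0.358 → ψ₂ = 0.672
  ψ₂ = 0.672: g = 0.0108, g' = -0.252 → ψ₂ = 0.715
  ψ₂ = 0.715: g = 0.0004, g' = -0.235 → ψ₂ = 0.717
Converged at ψ₂ = 0.717.
  n-butane: x = 0.052, y = 0.239
  acetone: x = 0.448, y = 0.381
  chloroform: x = 0.500, y = 0.380

x_chloroform (drum 2) = 0.500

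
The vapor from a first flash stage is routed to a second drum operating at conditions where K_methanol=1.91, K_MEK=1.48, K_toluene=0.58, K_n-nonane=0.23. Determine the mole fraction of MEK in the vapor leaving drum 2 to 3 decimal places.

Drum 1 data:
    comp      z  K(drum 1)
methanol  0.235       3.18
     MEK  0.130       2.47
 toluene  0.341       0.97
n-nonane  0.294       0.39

y_MEK (drum 2) = 0.225

Drum 1:
Let ψ₁ = V/F and solve Σ zᵢ(Kᵢ−1)/(1+ψ₁(Kᵢ−1)) = 0.
Feasibility: ΣzᵢKᵢ = 1.514, Σzᵢ/Kᵢ = 1.232 — both > 1, two phases present.
Newton–Raphson from ψ₁ = 0.5:
  ψ₁ = 0.500: g = 0.0868, g' = -0.576 → ψ₁ = 0.651
  ψ₁ = 0.651: g = 0.0016, g' = -0.565 → ψ₁ = 0.654
Converged at ψ₁ = 0.654.
Drum-1 compositions:
  methanol: x = 0.097, y = 0.308
  MEK: x = 0.066, y = 0.164
  toluene: x = 0.348, y = 0.337
  n-nonane: x = 0.489, y = 0.191
Drum-2 feed = drum-1 vapor: z₂ = (0.3082, 0.1638, 0.3374, 0.1907).
Drum 2:
Let ψ₂ = V/F and solve Σ zᵢ(Kᵢ−1)/(1+ψ₂(Kᵢ−1)) = 0.
g(0) = ΣzᵢKᵢ − 1 = 0.070 and g(1) = 1 − Σzᵢ/Kᵢ = -0.683, so a root lies in (0, 1).
Iterate (Newton) starting at ψ₂ = 0.5:
  ψ₂ = 0.500: g = -0.1620, g' = -0.539 → ψ₂ = 0.200
  ψ₂ = 0.200: g = -0.0191, g' = -0.443 → ψ₂ = 0.156
Converged at ψ₂ = 0.156.
  methanol: x = 0.270, y = 0.515
  MEK: x = 0.152, y = 0.225
  toluene: x = 0.361, y = 0.209
  n-nonane: x = 0.217, y = 0.050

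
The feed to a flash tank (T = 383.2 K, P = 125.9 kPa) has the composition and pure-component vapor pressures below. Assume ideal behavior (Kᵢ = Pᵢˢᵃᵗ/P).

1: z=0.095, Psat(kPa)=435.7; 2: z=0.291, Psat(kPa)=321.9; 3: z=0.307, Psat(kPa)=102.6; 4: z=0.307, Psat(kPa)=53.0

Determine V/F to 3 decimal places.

Raoult's law: Kᵢ = Pᵢˢᵃᵗ/P = Pᵢˢᵃᵗ/125.9.
  K_1 = 435.7/125.9 = 3.46068, K_2 = 321.9/125.9 = 2.55679, K_3 = 102.6/125.9 = 0.81493, K_4 = 53.0/125.9 = 0.42097
Rachford–Rice: g(V/F) = Σ zᵢ(Kᵢ−1)/(1+V/F(Kᵢ−1)) = 0.
Feasibility: ΣzᵢKᵢ = 1.452, Σzᵢ/Kᵢ = 1.247 — both > 1, two phases present.
Iterate (Newton) starting at V/F = 0.53:
  V/F = 0.530: g = 0.0302, g' = -0.547 → V/F = 0.585
  V/F = 0.585: g = 0.0003, g' = -0.538 → V/F = 0.586
Converged at V/F = 0.586.

V/F = 0.586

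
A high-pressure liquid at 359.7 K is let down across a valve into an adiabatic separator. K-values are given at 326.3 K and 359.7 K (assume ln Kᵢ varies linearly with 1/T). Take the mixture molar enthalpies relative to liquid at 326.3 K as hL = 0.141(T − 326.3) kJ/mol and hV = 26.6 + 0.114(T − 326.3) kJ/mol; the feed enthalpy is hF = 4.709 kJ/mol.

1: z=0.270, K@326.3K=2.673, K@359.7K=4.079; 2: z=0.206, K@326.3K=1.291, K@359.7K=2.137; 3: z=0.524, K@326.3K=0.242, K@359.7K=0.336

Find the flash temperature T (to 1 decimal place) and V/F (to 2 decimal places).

T = 329.5 K, V/F = 0.16

Adiabatic flash: solve Rachford–Rice at each trial T, then check hF = ψ·hV(T) + (1−ψ)·hL(T).
  T = 326.3 K: K = (2.673, 1.291, 0.242), RR gives ψ = 0.117, H_out = 3.109 kJ/mol
  T = 359.7 K: K = (4.079, 2.137, 0.336), RR gives ψ = 0.457, H_out = 16.453 kJ/mol
  T = 343.0 K: K = (3.336, 1.681, 0.287), RR gives ψ = 0.312, H_out = 10.526 kJ/mol
  T = 334.6 K: K = (2.993, 1.477, 0.264), RR gives ψ = 0.223, H_out = 7.053 kJ/mol
  T = 330.5 K: K = (2.832, 1.383, 0.253), RR gives ψ = 0.173, H_out = 5.181 kJ/mol
  T = 328.4 K: K = (2.752, 1.337, 0.248), RR gives ψ = 0.146, H_out = 4.166 kJ/mol
Linear interpolation between T = 328.4 (H_out = 4.166) and T = 330.5 (H_out = 5.181) on hF = 4.709 gives T ≈ 329.5 K, at which ψ = 0.16.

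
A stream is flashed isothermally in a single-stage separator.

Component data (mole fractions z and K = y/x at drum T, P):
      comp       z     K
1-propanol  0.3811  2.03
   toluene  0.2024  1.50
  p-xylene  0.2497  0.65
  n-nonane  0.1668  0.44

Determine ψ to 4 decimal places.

ψ = 0.7918

Material balance + equilibrium reduce to Σ zᵢ(Kᵢ−1)/(1+ψ(Kᵢ−1)) = 0.
Check two-phase: ΣzᵢKᵢ = 1.3129 > 1 and Σzᵢ/Kᵢ = 1.0859 > 1, so g(0) = 0.3129 > 0 and g(1) = -0.0859 < 0.
Iterate (Newton) starting at ψ = 0.5:
  ψ = 0.5000: g = 0.10439, g' = -0.3544 → ψ = 0.7946
  ψ = 0.7946: g = -0.00106, g' = -0.3767 → ψ = 0.7918
Converged at ψ = 0.7918.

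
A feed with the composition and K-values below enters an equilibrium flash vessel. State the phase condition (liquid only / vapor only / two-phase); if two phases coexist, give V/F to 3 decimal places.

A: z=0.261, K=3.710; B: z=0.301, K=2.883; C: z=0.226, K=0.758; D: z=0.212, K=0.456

ΣzᵢKᵢ = 2.104; Σzᵢ/Kᵢ = 0.938.
Since Σzᵢ/Kᵢ < 1 the mixture is above its dew point — single vapor phase.

vapor only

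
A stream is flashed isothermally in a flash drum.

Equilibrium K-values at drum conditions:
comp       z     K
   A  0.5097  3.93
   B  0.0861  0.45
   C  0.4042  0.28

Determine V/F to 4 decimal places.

Material balance + equilibrium reduce to Σ zᵢ(Kᵢ−1)/(1+V/F(Kᵢ−1)) = 0.
Check two-phase: ΣzᵢKᵢ = 2.1550 > 1 and Σzᵢ/Kᵢ = 1.7646 > 1, so g(0) = 1.1550 > 0 and g(1) = -0.7646 < 0.
Newton iteration, V/F⁰ = 0.6:
  V/F = 0.6000: g = -0.04156, g' = -1.2828 → V/F = 0.5676
  V/F = 0.5676: g = -0.00021, g' = -1.2713 → V/F = 0.5674
Converged at V/F = 0.5674.

V/F = 0.5674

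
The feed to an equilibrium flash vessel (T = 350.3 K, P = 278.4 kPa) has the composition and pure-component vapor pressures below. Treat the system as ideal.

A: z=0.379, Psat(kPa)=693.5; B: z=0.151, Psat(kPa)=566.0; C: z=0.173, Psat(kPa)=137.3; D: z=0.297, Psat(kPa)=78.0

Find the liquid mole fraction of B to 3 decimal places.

Raoult's law: Kᵢ = Pᵢˢᵃᵗ/P = Pᵢˢᵃᵗ/278.4.
  K_A = 693.5/278.4 = 2.49102, K_B = 566.0/278.4 = 2.03305, K_C = 137.3/278.4 = 0.49318, K_D = 78.0/278.4 = 0.28017
Let ψ = V/F and solve Σ zᵢ(Kᵢ−1)/(1+ψ(Kᵢ−1)) = 0.
Check two-phase: ΣzᵢKᵢ = 1.420 > 1 and Σzᵢ/Kᵢ = 1.637 > 1, so g(0) = 0.420 > 0 and g(1) = -0.637 < 0.
Newton iteration, ψ⁰ = 0.5:
  ψ = 0.500: g = -0.0248, g' = -0.802 → ψ = 0.469
Converged at ψ = 0.469.
Compositions from xᵢ = zᵢ/(1+ψ(Kᵢ−1)), yᵢ = Kᵢxᵢ:
  A: x = 0.223, y = 0.556
  B: x = 0.102, y = 0.207
  C: x = 0.227, y = 0.112
  D: x = 0.448, y = 0.126

x_B = 0.102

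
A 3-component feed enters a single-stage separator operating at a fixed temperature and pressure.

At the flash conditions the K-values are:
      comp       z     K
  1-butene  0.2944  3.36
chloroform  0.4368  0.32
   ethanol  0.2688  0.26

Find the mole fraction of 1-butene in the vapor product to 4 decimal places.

Newton–Raphson from V/F = 0.37:
  V/F = 0.3700: g = -0.29988, g' = -1.1070 → V/F = 0.0991
  V/F = 0.0991: g = 0.02994, g' = -1.4806 → V/F = 0.1193
  V/F = 0.1193: g = 0.00068, g' = -1.4146 → V/F = 0.1198
Converged at V/F = 0.1198.
Compositions from xᵢ = zᵢ/(1+V/F(Kᵢ−1)), yᵢ = Kᵢxᵢ:
  1-butene: x = 0.2295, y = 0.7711
  chloroform: x = 0.4755, y = 0.1522
  ethanol: x = 0.2950, y = 0.0767

y_1-butene = 0.7711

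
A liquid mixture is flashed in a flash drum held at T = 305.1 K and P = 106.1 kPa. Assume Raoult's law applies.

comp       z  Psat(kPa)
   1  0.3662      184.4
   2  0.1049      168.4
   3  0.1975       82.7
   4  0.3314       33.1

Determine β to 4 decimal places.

β = 0.1516

Raoult's law: Kᵢ = Pᵢˢᵃᵗ/P = Pᵢˢᵃᵗ/106.1.
  K_1 = 184.4/106.1 = 1.737983, K_2 = 168.4/106.1 = 1.587182, K_3 = 82.7/106.1 = 0.779453, K_4 = 33.1/106.1 = 0.311970
Let β = V/F and solve Σ zᵢ(Kᵢ−1)/(1+β(Kᵢ−1)) = 0.
g(0) = ΣzᵢKᵢ − 1 = 0.0603 and g(1) = 1 − Σzᵢ/Kᵢ = -0.5925, so a root lies in (0, 1).
Newton iteration, β⁰ = 0.33:
  β = 0.3300: g = -0.07305, g' = -0.4281 → β = 0.1594
  β = 0.1594: g = -0.00311, g' = -0.3981 → β = 0.1516
Converged at β = 0.1516.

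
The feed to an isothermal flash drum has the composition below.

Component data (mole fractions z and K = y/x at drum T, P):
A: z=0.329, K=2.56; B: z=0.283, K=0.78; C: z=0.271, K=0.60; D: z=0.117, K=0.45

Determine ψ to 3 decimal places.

ψ = 0.486

Material balance + equilibrium reduce to Σ zᵢ(Kᵢ−1)/(1+ψ(Kᵢ−1)) = 0.
g(0) = ΣzᵢKᵢ − 1 = 0.278 and g(1) = 1 − Σzᵢ/Kᵢ = -0.203, so a root lies in (0, 1).
Iterate (Newton) starting at ψ = 0.39:
  ψ = 0.390: g = 0.0406, g' = -0.444 → ψ = 0.482
  ψ = 0.482: g = 0.0017, g' = -0.410 → ψ = 0.486
Converged at ψ = 0.486.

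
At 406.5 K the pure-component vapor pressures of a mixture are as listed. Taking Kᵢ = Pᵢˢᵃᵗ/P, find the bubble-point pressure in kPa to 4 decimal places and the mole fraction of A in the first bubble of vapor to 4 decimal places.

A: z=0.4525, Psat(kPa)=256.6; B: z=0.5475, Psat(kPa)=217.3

At the bubble point ψ → 0, so ΣzᵢKᵢ = 1 with Kᵢ = Pᵢˢᵃᵗ/P ⇒ P = ΣzᵢPᵢˢᵃᵗ.
P = 0.4525·256.6 + 0.5475·217.3 = 235.0833 kPa
yᵢ = zᵢPᵢˢᵃᵗ/P ⇒ y_A = 0.4525·256.6/235.0833 = 0.4939

Pbub = 235.0833 kPa, y_A = 0.4939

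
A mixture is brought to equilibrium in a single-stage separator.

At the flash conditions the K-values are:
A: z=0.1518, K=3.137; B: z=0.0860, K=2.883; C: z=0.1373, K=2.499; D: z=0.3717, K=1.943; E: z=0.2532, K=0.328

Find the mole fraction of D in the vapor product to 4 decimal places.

Newton–Raphson from ψ = 0.5:
  ψ = 0.5000: g = 0.33983, g' = -0.7557 → ψ = 0.9497
  ψ = 0.9497: g = -0.03528, g' = -1.1327 → ψ = 0.9185
  ψ = 0.9185: g = -0.00133, g' = -1.0499 → ψ = 0.9173
Converged at ψ = 0.9173.
Compositions from xᵢ = zᵢ/(1+ψ(Kᵢ−1)), yᵢ = Kᵢxᵢ:
  A: x = 0.0513, y = 0.1609
  B: x = 0.0315, y = 0.0909
  C: x = 0.0578, y = 0.1445
  D: x = 0.1993, y = 0.3872
  E: x = 0.6601, y = 0.2165

y_D = 0.3872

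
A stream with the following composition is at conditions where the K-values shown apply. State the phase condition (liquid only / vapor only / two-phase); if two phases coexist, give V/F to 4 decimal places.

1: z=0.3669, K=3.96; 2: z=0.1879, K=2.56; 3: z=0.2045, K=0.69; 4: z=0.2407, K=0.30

ΣzᵢKᵢ = 2.1473; Σzᵢ/Kᵢ = 1.2648.
Both exceed 1, so a two-phase solution exists.
Rachford–Rice: g(ψ) = Σ zᵢ(Kᵢ−1)/(1+ψ(Kᵢ−1)) = 0.
Newton–Raphson from ψ = 0.5:
  ψ = 0.5000: g = 0.26835, g' = -0.9737 → ψ = 0.7756
  ψ = 0.7756: g = 0.01007, g' = -0.9882 → ψ = 0.7858
  ψ = 0.7858: g = -0.00006, g' = -0.9998 → ψ = 0.7857
Converged at ψ = 0.7857.

two-phase, V/F = 0.7857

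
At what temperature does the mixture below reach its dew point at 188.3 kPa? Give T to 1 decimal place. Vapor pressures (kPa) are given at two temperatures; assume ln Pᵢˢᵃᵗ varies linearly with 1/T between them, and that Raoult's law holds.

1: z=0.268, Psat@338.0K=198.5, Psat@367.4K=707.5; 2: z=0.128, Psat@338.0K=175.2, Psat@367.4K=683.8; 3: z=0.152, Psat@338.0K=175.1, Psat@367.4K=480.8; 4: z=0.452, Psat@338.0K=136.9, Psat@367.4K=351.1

Dew-point temperature: Σzᵢ·P/Pᵢˢᵃᵗ(T) = 1. Interpolate ln Pᵢˢᵃᵗ = aᵢ + bᵢ/T.
  T = 338.0 K: ΣzᵢP/Pᵢˢᵃᵗ = 1.1770
  T = 367.4 K: ΣzᵢP/Pᵢˢᵃᵗ = 0.4085
  T = 352.7 K: ΣzᵢP/Pᵢˢᵃᵗ = 0.6761
  T = 345.4 K: ΣzᵢP/Pᵢˢᵃᵗ = 0.8843
  T = 341.7 K: ΣzᵢP/Pᵢˢᵃᵗ = 1.0184
  T = 343.5 K: ΣzᵢP/Pᵢˢᵃᵗ = 0.9504
Interpolating between 341.7 K and 343.5 K gives T ≈ 342.2 K.

T = 342.2 K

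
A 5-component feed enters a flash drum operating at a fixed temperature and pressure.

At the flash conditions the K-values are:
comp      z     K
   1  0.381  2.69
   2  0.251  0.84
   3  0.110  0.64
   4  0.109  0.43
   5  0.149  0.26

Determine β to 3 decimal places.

Rachford–Rice: g(β) = Σ zᵢ(Kᵢ−1)/(1+β(Kᵢ−1)) = 0.
Check two-phase: ΣzᵢKᵢ = 1.392 > 1 and Σzᵢ/Kᵢ = 1.439 > 1, so g(0) = 0.392 > 0 and g(1) = -0.439 < 0.
Newton–Raphson from β = 0.3:
  β = 0.300: g = 0.1240, g' = -0.690 → β = 0.480
  β = 0.480: g = 0.0078, g' = -0.623 → β = 0.492
Converged at β = 0.492.

β = 0.492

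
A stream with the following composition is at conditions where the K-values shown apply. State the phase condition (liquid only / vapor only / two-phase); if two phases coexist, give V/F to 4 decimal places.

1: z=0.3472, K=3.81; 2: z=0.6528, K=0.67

ΣzᵢKᵢ = 1.7602; Σzᵢ/Kᵢ = 1.0655.
Both exceed 1, so a two-phase solution exists.
Material balance + equilibrium reduce to Σ zᵢ(Kᵢ−1)/(1+ψ(Kᵢ−1)) = 0.
Iterate (Newton) starting at ψ = 0.5:
  ψ = 0.5000: g = 0.14768, g' = -0.5759 → ψ = 0.7564
  ψ = 0.7564: g = 0.02507, g' = -0.4069 → ψ = 0.8180
  ψ = 0.8180: g = 0.00069, g' = -0.3853 → ψ = 0.8198
Converged at ψ = 0.8198.

two-phase, V/F = 0.8198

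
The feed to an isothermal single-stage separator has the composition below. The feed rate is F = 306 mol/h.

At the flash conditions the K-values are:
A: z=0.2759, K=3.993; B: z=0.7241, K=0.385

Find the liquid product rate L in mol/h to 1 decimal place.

L = 242.8 mol/h

Let β = V/F and solve Σ zᵢ(Kᵢ−1)/(1+β(Kᵢ−1)) = 0.
Check two-phase: ΣzᵢKᵢ = 1.3804 > 1 and Σzᵢ/Kᵢ = 1.9499 > 1, so g(0) = 0.3804 > 0 and g(1) = -0.9499 < 0.
Binary case is linear: z₁(K₁−1)(1+β(K₂−1)) + z₂(K₂−1)(1+β(K₁−1)) = 0
⇒ β = [z₁(K₁−1)+z₂(K₂−1)] / [−(K₁−1)(K₂−1)] = 0.38045/1.84069 = 0.2067
Then V = β·F = 0.2067·306 = 63.2 mol/h and L = F − V = 242.8 mol/h.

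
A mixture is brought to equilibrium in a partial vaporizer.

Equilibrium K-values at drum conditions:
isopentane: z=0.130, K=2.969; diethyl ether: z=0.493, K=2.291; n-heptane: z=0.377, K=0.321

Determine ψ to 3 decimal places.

ψ = 0.650

Newton iteration, ψ⁰ = 0.34:
  ψ = 0.340: g = 0.2628, g' = -0.871 → ψ = 0.642
  ψ = 0.642: g = 0.0076, g' = -0.890 → ψ = 0.650
Converged at ψ = 0.650.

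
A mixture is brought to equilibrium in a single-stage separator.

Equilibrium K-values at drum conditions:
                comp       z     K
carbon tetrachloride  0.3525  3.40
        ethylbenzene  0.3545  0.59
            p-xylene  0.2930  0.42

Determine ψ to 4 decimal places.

Material balance + equilibrium reduce to Σ zᵢ(Kᵢ−1)/(1+ψ(Kᵢ−1)) = 0.
g(0) = ΣzᵢKᵢ − 1 = 0.5307 and g(1) = 1 − Σzᵢ/Kᵢ = -0.4021, so a root lies in (0, 1).
Newton–Raphson from ψ = 0.57:
  ψ = 0.5700: g = -0.08628, g' = -0.6835 → ψ = 0.4438
  ψ = 0.4438: g = 0.00316, g' = -0.7439 → ψ = 0.4480
Converged at ψ = 0.4480.

ψ = 0.4480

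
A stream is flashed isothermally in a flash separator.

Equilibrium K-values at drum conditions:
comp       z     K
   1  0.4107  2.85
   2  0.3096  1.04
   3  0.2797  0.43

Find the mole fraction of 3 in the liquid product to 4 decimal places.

x_3 = 0.5405

Let β = V/F and solve Σ zᵢ(Kᵢ−1)/(1+β(Kᵢ−1)) = 0.
Check two-phase: ΣzᵢKᵢ = 1.6128 > 1 and Σzᵢ/Kᵢ = 1.0923 > 1, so g(0) = 0.6128 > 0 and g(1) = -0.0923 < 0.
Newton iteration, β⁰ = 0.5:
  β = 0.5000: g = 0.18386, g' = -0.5576 → β = 0.8298
  β = 0.8298: g = 0.00920, g' = -0.5463 → β = 0.8466
  β = 0.8466: g = -0.00006, g' = -0.5533 → β = 0.8465
Converged at β = 0.8465.
Compositions from xᵢ = zᵢ/(1+β(Kᵢ−1)), yᵢ = Kᵢxᵢ:
  1: x = 0.1601, y = 0.4562
  2: x = 0.2995, y = 0.3114
  3: x = 0.5405, y = 0.2324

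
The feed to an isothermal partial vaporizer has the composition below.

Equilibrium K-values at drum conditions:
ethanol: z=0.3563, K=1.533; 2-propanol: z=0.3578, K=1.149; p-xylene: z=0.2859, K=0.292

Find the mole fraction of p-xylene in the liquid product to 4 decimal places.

Newton–Raphson from V/F = 0.42:
  V/F = 0.4200: g = -0.08274, g' = -0.3649 → V/F = 0.1933
  V/F = 0.1933: g = -0.01051, g' = -0.2830 → V/F = 0.1561
  V/F = 0.1561: g = -0.00015, g' = -0.2750 → V/F = 0.1556
Converged at V/F = 0.1556.
Compositions from xᵢ = zᵢ/(1+V/F(Kᵢ−1)), yᵢ = Kᵢxᵢ:
  ethanol: x = 0.3290, y = 0.5044
  2-propanol: x = 0.3497, y = 0.4018
  p-xylene: x = 0.3213, y = 0.0938

x_p-xylene = 0.3213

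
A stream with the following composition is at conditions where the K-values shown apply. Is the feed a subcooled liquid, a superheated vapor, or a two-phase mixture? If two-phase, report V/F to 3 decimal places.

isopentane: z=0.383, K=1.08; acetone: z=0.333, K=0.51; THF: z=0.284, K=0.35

ΣzᵢKᵢ = 0.683; Σzᵢ/Kᵢ = 1.819.
Since ΣzᵢKᵢ < 1 the mixture is below its bubble point — single liquid phase.

subcooled liquid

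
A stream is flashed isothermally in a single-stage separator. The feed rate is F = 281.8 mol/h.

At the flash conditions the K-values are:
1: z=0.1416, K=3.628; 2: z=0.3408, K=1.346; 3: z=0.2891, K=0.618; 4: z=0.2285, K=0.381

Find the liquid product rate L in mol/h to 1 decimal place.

Rachford–Rice: g(ψ) = Σ zᵢ(Kᵢ−1)/(1+ψ(Kᵢ−1)) = 0.
g(0) = ΣzᵢKᵢ − 1 = 0.2382 and g(1) = 1 − Σzᵢ/Kᵢ = -0.3598, so a root lies in (0, 1).
Iterate (Newton) starting at ψ = 0.5:
  ψ = 0.5000: g = -0.08001, g' = -0.4604 → ψ = 0.3262
  ψ = 0.3262: g = 0.00293, g' = -0.5090 → ψ = 0.3320
Converged at ψ = 0.3320.
Then V = ψ·F = 0.3320·281.8 = 93.6 mol/h and L = F − V = 188.2 mol/h.

L = 188.2 mol/h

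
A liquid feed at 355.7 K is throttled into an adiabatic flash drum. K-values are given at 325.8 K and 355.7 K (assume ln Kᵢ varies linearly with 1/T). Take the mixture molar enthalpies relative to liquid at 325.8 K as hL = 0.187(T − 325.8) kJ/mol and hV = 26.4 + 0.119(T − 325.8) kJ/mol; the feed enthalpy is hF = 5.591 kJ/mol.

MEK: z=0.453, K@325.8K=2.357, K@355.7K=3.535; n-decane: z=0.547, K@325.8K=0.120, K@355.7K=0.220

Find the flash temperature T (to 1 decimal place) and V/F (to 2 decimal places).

T = 331.5 K, V/F = 0.17

Adiabatic flash: solve Rachford–Rice at each trial T, then check hF = ψ·hV(T) + (1−ψ)·hL(T).
  T = 325.8 K: K = (2.357, 0.120), RR gives ψ = 0.112, H_out = 2.948 kJ/mol
  T = 355.7 K: K = (3.535, 0.220), RR gives ψ = 0.365, H_out = 14.485 kJ/mol
  T = 340.8 K: K = (2.914, 0.165), RR gives ψ = 0.257, H_out = 9.319 kJ/mol
  T = 333.3 K: K = (2.627, 0.141), RR gives ψ = 0.191, H_out = 6.354 kJ/mol
  T = 329.6 K: K = (2.492, 0.130), RR gives ψ = 0.154, H_out = 4.743 kJ/mol
  T = 331.5 K: K = (2.561, 0.136), RR gives ψ = 0.174, H_out = 5.585 kJ/mol
Linear interpolation between T = 331.5 (H_out = 5.585) and T = 333.3 (H_out = 6.354) on hF = 5.591 gives T ≈ 331.5 K, at which ψ = 0.17.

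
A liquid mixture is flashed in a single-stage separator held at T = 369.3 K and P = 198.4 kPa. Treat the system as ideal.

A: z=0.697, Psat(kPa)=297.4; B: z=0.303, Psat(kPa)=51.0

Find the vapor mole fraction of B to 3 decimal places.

y_B = 0.103

Raoult's law: Kᵢ = Pᵢˢᵃᵗ/P = Pᵢˢᵃᵗ/198.4.
  K_A = 297.4/198.4 = 1.49899, K_B = 51.0/198.4 = 0.25706
Rachford–Rice: g(V/F) = Σ zᵢ(Kᵢ−1)/(1+V/F(Kᵢ−1)) = 0.
Feasibility: ΣzᵢKᵢ = 1.123, Σzᵢ/Kᵢ = 1.644 — both > 1, two phases present.
Binary case is linear: z₁(K₁−1)(1+V/F(K₂−1)) + z₂(K₂−1)(1+V/F(K₁−1)) = 0
⇒ V/F = [z₁(K₁−1)+z₂(K₂−1)] / [−(K₁−1)(K₂−1)] = 0.1227/0.3707 = 0.331
Compositions from xᵢ = zᵢ/(1+V/F(Kᵢ−1)), yᵢ = Kᵢxᵢ:
  A: x = 0.598, y = 0.897
  B: x = 0.402, y = 0.103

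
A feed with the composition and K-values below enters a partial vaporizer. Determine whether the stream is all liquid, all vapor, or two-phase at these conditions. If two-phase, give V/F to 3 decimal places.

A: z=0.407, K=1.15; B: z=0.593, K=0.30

ΣzᵢKᵢ = 0.646; Σzᵢ/Kᵢ = 2.331.
Since ΣzᵢKᵢ < 1 the mixture is below its bubble point — single liquid phase.

all liquid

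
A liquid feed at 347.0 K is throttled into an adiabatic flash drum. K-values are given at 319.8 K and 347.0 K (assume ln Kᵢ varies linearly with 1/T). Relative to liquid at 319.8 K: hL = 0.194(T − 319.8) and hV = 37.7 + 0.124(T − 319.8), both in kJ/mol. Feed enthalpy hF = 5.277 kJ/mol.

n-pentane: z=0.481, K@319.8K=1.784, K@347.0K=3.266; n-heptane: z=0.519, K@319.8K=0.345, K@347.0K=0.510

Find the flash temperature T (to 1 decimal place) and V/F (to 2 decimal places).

T = 321.3 K, V/F = 0.13

Adiabatic flash: solve Rachford–Rice at each trial T, then check hF = ψ·hV(T) + (1−ψ)·hL(T).
  T = 319.8 K: K = (1.784, 0.345), RR gives ψ = 0.072, H_out = 2.728 kJ/mol
  T = 347.0 K: K = (3.266, 0.510), RR gives ψ = 0.753, H_out = 32.217 kJ/mol
  T = 333.4 K: K = (2.444, 0.423), RR gives ψ = 0.474, H_out = 20.053 kJ/mol
  T = 326.6 K: K = (2.095, 0.383), RR gives ψ = 0.305, H_out = 12.680 kJ/mol
  T = 323.2 K: K = (1.935, 0.364), RR gives ψ = 0.201, H_out = 8.175 kJ/mol
  T = 321.5 K: K = (1.858, 0.354), RR gives ψ = 0.140, H_out = 5.596 kJ/mol
Linear interpolation between T = 319.8 (H_out = 2.728) and T = 321.5 (H_out = 5.596) on hF = 5.277 gives T ≈ 321.3 K, at which ψ = 0.13.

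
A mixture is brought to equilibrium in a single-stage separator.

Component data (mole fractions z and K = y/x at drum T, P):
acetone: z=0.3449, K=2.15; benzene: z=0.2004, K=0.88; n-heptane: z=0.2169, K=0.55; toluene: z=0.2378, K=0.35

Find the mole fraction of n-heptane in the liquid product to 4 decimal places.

Newton–Raphson from V/F = 0.36:
  V/F = 0.3600: g = -0.06289, g' = -0.4651 → V/F = 0.2248
  V/F = 0.2248: g = 0.00085, g' = -0.4832 → V/F = 0.2265
Converged at V/F = 0.2265.
Compositions from xᵢ = zᵢ/(1+V/F(Kᵢ−1)), yᵢ = Kᵢxᵢ:
  acetone: x = 0.2736, y = 0.5883
  benzene: x = 0.2060, y = 0.1813
  n-heptane: x = 0.2415, y = 0.1328
  toluene: x = 0.2789, y = 0.0976

x_n-heptane = 0.2415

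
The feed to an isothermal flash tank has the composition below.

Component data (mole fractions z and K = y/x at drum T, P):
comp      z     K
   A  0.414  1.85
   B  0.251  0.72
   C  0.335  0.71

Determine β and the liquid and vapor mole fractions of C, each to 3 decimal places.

Newton–Raphson from β = 0.39:
  β = 0.390: g = 0.0759, g' = -0.229 → β = 0.721
  β = 0.721: g = 0.0073, g' = -0.191 → β = 0.759
Converged at β = 0.759.
Compositions from xᵢ = zᵢ/(1+β(Kᵢ−1)), yᵢ = Kᵢxᵢ:
  A: x = 0.252, y = 0.465
  B: x = 0.319, y = 0.230
  C: x = 0.430, y = 0.305

β = 0.759, x_C = 0.430, y_C = 0.305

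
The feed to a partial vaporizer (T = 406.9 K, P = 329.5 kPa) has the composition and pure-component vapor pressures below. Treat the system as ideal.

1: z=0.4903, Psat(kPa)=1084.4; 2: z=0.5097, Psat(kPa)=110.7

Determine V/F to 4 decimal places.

V/F = 0.5159

Raoult's law: Kᵢ = Pᵢˢᵃᵗ/P = Pᵢˢᵃᵗ/329.5.
  K_1 = 1084.4/329.5 = 3.291047, K_2 = 110.7/329.5 = 0.335964
Material balance + equilibrium reduce to Σ zᵢ(Kᵢ−1)/(1+V/F(Kᵢ−1)) = 0.
Feasibility: ΣzᵢKᵢ = 1.7848, Σzᵢ/Kᵢ = 1.6661 — both > 1, two phases present.
Iterate (Newton) starting at V/F = 0.66:
  V/F = 0.6600: g = -0.15537, g' = -1.1201 → V/F = 0.5213
  V/F = 0.5213: g = -0.00573, g' = -1.0602 → V/F = 0.5159
Converged at V/F = 0.5159.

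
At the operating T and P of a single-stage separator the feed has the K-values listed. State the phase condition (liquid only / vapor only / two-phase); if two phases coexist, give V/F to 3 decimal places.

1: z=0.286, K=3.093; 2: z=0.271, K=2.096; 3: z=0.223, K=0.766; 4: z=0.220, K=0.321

ΣzᵢKᵢ = 1.694; Σzᵢ/Kᵢ = 1.198.
Both exceed 1, so a two-phase solution exists.
Rachford–Rice: g(ψ) = Σ zᵢ(Kᵢ−1)/(1+ψ(Kᵢ−1)) = 0.
Newton iteration, ψ⁰ = 0.5:
  ψ = 0.500: g = 0.1991, g' = -0.683 → ψ = 0.791
  ψ = 0.791: g = -0.0026, g' = -0.763 → ψ = 0.788
Converged at ψ = 0.788.

two-phase, V/F = 0.788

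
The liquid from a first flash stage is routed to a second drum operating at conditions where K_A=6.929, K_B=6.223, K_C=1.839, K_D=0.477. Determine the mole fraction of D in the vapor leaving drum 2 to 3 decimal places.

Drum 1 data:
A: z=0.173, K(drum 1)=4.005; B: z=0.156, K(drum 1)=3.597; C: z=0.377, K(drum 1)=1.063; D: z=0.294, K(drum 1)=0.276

Drum 1:
Let ψ₁ = V/F and solve Σ zᵢ(Kᵢ−1)/(1+ψ₁(Kᵢ−1)) = 0.
Check two-phase: ΣzᵢKᵢ = 1.736 > 1 and Σzᵢ/Kᵢ = 1.506 > 1, so g(0) = 0.736 > 0 and g(1) = -0.506 < 0.
Newton iteration, ψ₁⁰ = 0.5:
  ψ₁ = 0.500: g = 0.0734, g' = -0.829 → ψ₁ = 0.589
Converged at ψ₁ = 0.589.
Drum-1 compositions:
  A: x = 0.062, y = 0.250
  B: x = 0.062, y = 0.222
  C: x = 0.364, y = 0.386
  D: x = 0.512, y = 0.141
Drum-2 feed = drum-1 liquid: z₂ = (0.0625, 0.0617, 0.3635, 0.5123).
Drum 2:
Material balance + equilibrium reduce to Σ zᵢ(Kᵢ−1)/(1+ψ₂(Kᵢ−1)) = 0.
Check two-phase: ΣzᵢKᵢ = 1.730 > 1 and Σzᵢ/Kᵢ = 1.291 > 1, so g(0) = 0.730 > 0 and g(1) = -0.291 < 0.
Newton–Raphson from ψ₂ = 0.5:
  ψ₂ = 0.500: g = 0.0347, g' = -0.653 → ψ₂ = 0.553
  ψ₂ = 0.553: g = 0.0007, g' = -0.628 → ψ₂ = 0.554
Converged at ψ₂ = 0.554.
  A: x = 0.015, y = 0.101
  B: x = 0.016, y = 0.099
  C: x = 0.248, y = 0.456
  D: x = 0.721, y = 0.344

y_D (drum 2) = 0.344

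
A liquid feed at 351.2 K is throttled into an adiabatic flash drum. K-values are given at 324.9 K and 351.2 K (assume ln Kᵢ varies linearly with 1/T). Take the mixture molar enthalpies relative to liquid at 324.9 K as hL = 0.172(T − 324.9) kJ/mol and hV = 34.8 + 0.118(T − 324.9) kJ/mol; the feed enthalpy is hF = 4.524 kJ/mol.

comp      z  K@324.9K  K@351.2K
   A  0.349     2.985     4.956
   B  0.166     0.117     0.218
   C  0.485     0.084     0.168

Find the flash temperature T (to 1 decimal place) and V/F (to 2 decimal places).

T = 329.8 K, V/F = 0.11

Adiabatic flash: solve Rachford–Rice at each trial T, then check hF = ψ·hV(T) + (1−ψ)·hL(T).
  T = 324.9 K: K = (2.985, 0.117, 0.084), RR gives ψ = 0.057, H_out = 1.969 kJ/mol
  T = 351.2 K: K = (4.956, 0.218, 0.168), RR gives ψ = 0.261, H_out = 13.248 kJ/mol
  T = 338.0 K: K = (3.881, 0.161, 0.120), RR gives ψ = 0.175, H_out = 8.236 kJ/mol
  T = 331.4 K: K = (3.409, 0.138, 0.101), RR gives ψ = 0.122, H_out = 5.319 kJ/mol
  T = 328.1 K: K = (3.189, 0.127, 0.092), RR gives ψ = 0.091, H_out = 3.691 kJ/mol
  T = 329.8 K: K = (3.301, 0.132, 0.096), RR gives ψ = 0.107, H_out = 4.546 kJ/mol
Linear interpolation between T = 328.1 (H_out = 3.691) and T = 329.8 (H_out = 4.546) on hF = 4.524 gives T ≈ 329.8 K, at which ψ = 0.11.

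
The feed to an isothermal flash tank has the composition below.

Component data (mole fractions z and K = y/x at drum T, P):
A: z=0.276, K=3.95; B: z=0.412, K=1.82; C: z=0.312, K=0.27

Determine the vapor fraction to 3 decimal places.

ψ = 0.714

Let ψ = V/F and solve Σ zᵢ(Kᵢ−1)/(1+ψ(Kᵢ−1)) = 0.
Feasibility: ΣzᵢKᵢ = 1.924, Σzᵢ/Kᵢ = 1.452 — both > 1, two phases present.
Newton iteration, ψ⁰ = 0.55:
  ψ = 0.550: g = 0.1627, g' = -0.945 → ψ = 0.722
  ψ = 0.722: g = -0.0095, g' = -1.098 → ψ = 0.714
Converged at ψ = 0.714.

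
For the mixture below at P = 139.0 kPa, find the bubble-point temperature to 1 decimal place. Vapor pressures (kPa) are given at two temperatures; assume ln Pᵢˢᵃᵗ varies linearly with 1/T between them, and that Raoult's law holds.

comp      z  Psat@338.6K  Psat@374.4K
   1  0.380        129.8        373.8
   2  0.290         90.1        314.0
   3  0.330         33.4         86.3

T = 353.1 K

Bubble-point temperature: ΣzᵢPᵢˢᵃᵗ(T) = P. Interpolate ln Pᵢˢᵃᵗ = aᵢ + bᵢ/T.
  T = 338.6 K: ΣzᵢPᵢˢᵃᵗ = 86.47 kPa
  T = 374.4 K: ΣzᵢPᵢˢᵃᵗ = 261.58 kPa
  T = 356.5 K: ΣzᵢPᵢˢᵃᵗ = 154.43 kPa
  T = 347.6 K: ΣzᵢPᵢˢᵃᵗ = 116.57 kPa
  T = 352.1 K: ΣzᵢPᵢˢᵃᵗ = 134.61 kPa
  T = 354.3 K: ΣzᵢPᵢˢᵃᵗ = 144.24 kPa
Interpolating between 352.1 K and 354.3 K gives T ≈ 353.1 K.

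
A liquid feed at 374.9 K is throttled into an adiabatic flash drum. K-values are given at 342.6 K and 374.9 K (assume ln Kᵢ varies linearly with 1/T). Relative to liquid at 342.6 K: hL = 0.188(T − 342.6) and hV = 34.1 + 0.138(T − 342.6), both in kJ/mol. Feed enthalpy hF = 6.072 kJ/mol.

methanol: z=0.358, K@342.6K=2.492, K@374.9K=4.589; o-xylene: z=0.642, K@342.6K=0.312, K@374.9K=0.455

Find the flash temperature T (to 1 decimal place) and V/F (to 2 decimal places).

T = 346.6 K, V/F = 0.16

Adiabatic flash: solve Rachford–Rice at each trial T, then check hF = ψ·hV(T) + (1−ψ)·hL(T).
  T = 342.6 K: K = (2.492, 0.312), RR gives ψ = 0.090, H_out = 3.071 kJ/mol
  T = 374.9 K: K = (4.589, 0.455), RR gives ψ = 0.478, H_out = 21.600 kJ/mol
  T = 358.8 K: K = (3.432, 0.380), RR gives ψ = 0.314, H_out = 13.485 kJ/mol
  T = 350.7 K: K = (2.935, 0.345), RR gives ψ = 0.215, H_out = 8.767 kJ/mol
  T = 346.6 K: K = (2.704, 0.328), RR gives ψ = 0.156, H_out = 6.047 kJ/mol
  T = 348.6 K: K = (2.815, 0.336), RR gives ψ = 0.186, H_out = 7.409 kJ/mol
Linear interpolation between T = 346.6 (H_out = 6.047) and T = 348.6 (H_out = 7.409) on hF = 6.072 gives T ≈ 346.6 K, at which ψ = 0.16.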